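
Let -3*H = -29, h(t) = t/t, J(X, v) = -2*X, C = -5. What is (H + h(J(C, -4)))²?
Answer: 1024/9 ≈ 113.78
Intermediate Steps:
h(t) = 1
H = 29/3 (H = -⅓*(-29) = 29/3 ≈ 9.6667)
(H + h(J(C, -4)))² = (29/3 + 1)² = (32/3)² = 1024/9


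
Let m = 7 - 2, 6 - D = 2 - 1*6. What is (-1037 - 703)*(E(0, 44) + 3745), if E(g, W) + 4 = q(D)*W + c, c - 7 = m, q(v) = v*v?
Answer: -14186220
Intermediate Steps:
D = 10 (D = 6 - (2 - 1*6) = 6 - (2 - 6) = 6 - 1*(-4) = 6 + 4 = 10)
q(v) = v²
m = 5
c = 12 (c = 7 + 5 = 12)
E(g, W) = 8 + 100*W (E(g, W) = -4 + (10²*W + 12) = -4 + (100*W + 12) = -4 + (12 + 100*W) = 8 + 100*W)
(-1037 - 703)*(E(0, 44) + 3745) = (-1037 - 703)*((8 + 100*44) + 3745) = -1740*((8 + 4400) + 3745) = -1740*(4408 + 3745) = -1740*8153 = -14186220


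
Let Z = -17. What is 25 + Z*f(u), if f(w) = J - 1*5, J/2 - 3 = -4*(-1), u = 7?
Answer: -128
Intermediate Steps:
J = 14 (J = 6 + 2*(-4*(-1)) = 6 + 2*4 = 6 + 8 = 14)
f(w) = 9 (f(w) = 14 - 1*5 = 14 - 5 = 9)
25 + Z*f(u) = 25 - 17*9 = 25 - 153 = -128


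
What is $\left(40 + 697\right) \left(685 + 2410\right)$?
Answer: $2281015$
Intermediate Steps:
$\left(40 + 697\right) \left(685 + 2410\right) = 737 \cdot 3095 = 2281015$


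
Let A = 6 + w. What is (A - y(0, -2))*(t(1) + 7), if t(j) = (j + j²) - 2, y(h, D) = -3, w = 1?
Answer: 70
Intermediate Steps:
A = 7 (A = 6 + 1 = 7)
t(j) = -2 + j + j²
(A - y(0, -2))*(t(1) + 7) = (7 - 1*(-3))*((-2 + 1 + 1²) + 7) = (7 + 3)*((-2 + 1 + 1) + 7) = 10*(0 + 7) = 10*7 = 70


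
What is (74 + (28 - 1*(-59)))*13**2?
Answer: 27209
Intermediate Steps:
(74 + (28 - 1*(-59)))*13**2 = (74 + (28 + 59))*169 = (74 + 87)*169 = 161*169 = 27209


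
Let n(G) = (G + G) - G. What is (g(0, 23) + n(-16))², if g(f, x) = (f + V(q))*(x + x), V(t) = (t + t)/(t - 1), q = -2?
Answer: 18496/9 ≈ 2055.1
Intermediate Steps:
V(t) = 2*t/(-1 + t) (V(t) = (2*t)/(-1 + t) = 2*t/(-1 + t))
g(f, x) = 2*x*(4/3 + f) (g(f, x) = (f + 2*(-2)/(-1 - 2))*(x + x) = (f + 2*(-2)/(-3))*(2*x) = (f + 2*(-2)*(-⅓))*(2*x) = (f + 4/3)*(2*x) = (4/3 + f)*(2*x) = 2*x*(4/3 + f))
n(G) = G (n(G) = 2*G - G = G)
(g(0, 23) + n(-16))² = ((⅔)*23*(4 + 3*0) - 16)² = ((⅔)*23*(4 + 0) - 16)² = ((⅔)*23*4 - 16)² = (184/3 - 16)² = (136/3)² = 18496/9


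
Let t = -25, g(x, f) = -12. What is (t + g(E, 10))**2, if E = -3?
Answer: 1369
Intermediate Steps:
(t + g(E, 10))**2 = (-25 - 12)**2 = (-37)**2 = 1369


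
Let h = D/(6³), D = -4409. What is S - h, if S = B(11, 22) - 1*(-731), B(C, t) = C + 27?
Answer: 170513/216 ≈ 789.41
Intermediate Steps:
B(C, t) = 27 + C
h = -4409/216 (h = -4409/(6³) = -4409/216 ≈ -20.412)
S = 769 (S = (27 + 11) - 1*(-731) = 38 + 731 = 769)
S - h = 769 - 1*(-4409/216) = 769 + 4409/216 = 170513/216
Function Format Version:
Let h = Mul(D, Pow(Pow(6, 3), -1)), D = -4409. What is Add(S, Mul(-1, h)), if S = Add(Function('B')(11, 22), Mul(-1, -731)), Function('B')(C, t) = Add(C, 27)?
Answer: Rational(170513, 216) ≈ 789.41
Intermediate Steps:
Function('B')(C, t) = Add(27, C)
h = Rational(-4409, 216) (h = Mul(-4409, Pow(Pow(6, 3), -1)) = Mul(-4409, Pow(216, -1)) = Mul(-4409, Rational(1, 216)) = Rational(-4409, 216) ≈ -20.412)
S = 769 (S = Add(Add(27, 11), Mul(-1, -731)) = Add(38, 731) = 769)
Add(S, Mul(-1, h)) = Add(769, Mul(-1, Rational(-4409, 216))) = Add(769, Rational(4409, 216)) = Rational(170513, 216)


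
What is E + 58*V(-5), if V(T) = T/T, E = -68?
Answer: -10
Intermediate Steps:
V(T) = 1
E + 58*V(-5) = -68 + 58*1 = -68 + 58 = -10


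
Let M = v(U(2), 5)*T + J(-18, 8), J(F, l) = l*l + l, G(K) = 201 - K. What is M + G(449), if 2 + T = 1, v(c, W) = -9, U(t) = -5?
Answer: -167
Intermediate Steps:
T = -1 (T = -2 + 1 = -1)
J(F, l) = l + l² (J(F, l) = l² + l = l + l²)
M = 81 (M = -9*(-1) + 8*(1 + 8) = 9 + 8*9 = 9 + 72 = 81)
M + G(449) = 81 + (201 - 1*449) = 81 + (201 - 449) = 81 - 248 = -167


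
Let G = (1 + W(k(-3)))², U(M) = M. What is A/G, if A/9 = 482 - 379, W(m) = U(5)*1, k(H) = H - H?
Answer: 103/4 ≈ 25.750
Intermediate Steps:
k(H) = 0
W(m) = 5 (W(m) = 5*1 = 5)
A = 927 (A = 9*(482 - 379) = 9*103 = 927)
G = 36 (G = (1 + 5)² = 6² = 36)
A/G = 927/36 = 927*(1/36) = 103/4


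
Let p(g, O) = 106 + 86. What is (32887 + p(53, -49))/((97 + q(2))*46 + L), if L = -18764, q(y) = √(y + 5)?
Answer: -236547929/102266196 - 760817*√7/102266196 ≈ -2.3327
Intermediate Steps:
p(g, O) = 192
q(y) = √(5 + y)
(32887 + p(53, -49))/((97 + q(2))*46 + L) = (32887 + 192)/((97 + √(5 + 2))*46 - 18764) = 33079/((97 + √7)*46 - 18764) = 33079/((4462 + 46*√7) - 18764) = 33079/(-14302 + 46*√7)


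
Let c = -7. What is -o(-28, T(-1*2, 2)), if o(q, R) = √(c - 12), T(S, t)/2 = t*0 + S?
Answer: -I*√19 ≈ -4.3589*I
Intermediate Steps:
T(S, t) = 2*S (T(S, t) = 2*(t*0 + S) = 2*(0 + S) = 2*S)
o(q, R) = I*√19 (o(q, R) = √(-7 - 12) = √(-19) = I*√19)
-o(-28, T(-1*2, 2)) = -I*√19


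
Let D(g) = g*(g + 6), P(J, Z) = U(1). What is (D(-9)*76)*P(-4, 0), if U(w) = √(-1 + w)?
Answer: 0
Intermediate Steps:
P(J, Z) = 0 (P(J, Z) = √(-1 + 1) = √0 = 0)
D(g) = g*(6 + g)
(D(-9)*76)*P(-4, 0) = (-9*(6 - 9)*76)*0 = (-9*(-3)*76)*0 = (27*76)*0 = 2052*0 = 0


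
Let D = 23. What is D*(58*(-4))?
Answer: -5336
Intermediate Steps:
D*(58*(-4)) = 23*(58*(-4)) = 23*(-232) = -5336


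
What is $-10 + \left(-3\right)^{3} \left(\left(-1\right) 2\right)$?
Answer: $44$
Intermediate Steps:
$-10 + \left(-3\right)^{3} \left(\left(-1\right) 2\right) = -10 - -54 = -10 + 54 = 44$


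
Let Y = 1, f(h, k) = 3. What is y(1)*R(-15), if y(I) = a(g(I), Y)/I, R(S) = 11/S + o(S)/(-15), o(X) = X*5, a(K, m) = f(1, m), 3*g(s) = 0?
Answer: 64/5 ≈ 12.800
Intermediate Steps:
g(s) = 0 (g(s) = (1/3)*0 = 0)
a(K, m) = 3
o(X) = 5*X
R(S) = 11/S - S/3 (R(S) = 11/S + (5*S)/(-15) = 11/S + (5*S)*(-1/15) = 11/S - S/3)
y(I) = 3/I
y(1)*R(-15) = (3/1)*(11/(-15) - 1/3*(-15)) = (3*1)*(11*(-1/15) + 5) = 3*(-11/15 + 5) = 3*(64/15) = 64/5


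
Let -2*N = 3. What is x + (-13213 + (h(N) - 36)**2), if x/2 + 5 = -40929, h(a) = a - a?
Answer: -93785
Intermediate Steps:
N = -3/2 (N = -1/2*3 = -3/2 ≈ -1.5000)
h(a) = 0
x = -81868 (x = -10 + 2*(-40929) = -10 - 81858 = -81868)
x + (-13213 + (h(N) - 36)**2) = -81868 + (-13213 + (0 - 36)**2) = -81868 + (-13213 + (-36)**2) = -81868 + (-13213 + 1296) = -81868 - 11917 = -93785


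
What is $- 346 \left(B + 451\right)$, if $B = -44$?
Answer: $-140822$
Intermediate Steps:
$- 346 \left(B + 451\right) = - 346 \left(-44 + 451\right) = \left(-346\right) 407 = -140822$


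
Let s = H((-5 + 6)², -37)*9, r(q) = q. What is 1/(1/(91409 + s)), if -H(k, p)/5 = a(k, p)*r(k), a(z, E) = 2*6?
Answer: 90869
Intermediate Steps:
a(z, E) = 12
H(k, p) = -60*k
s = -540 (s = -60*(-5 + 6)²*9 = -60*1²*9 = -60*1*9 = -60*9 = -540)
1/(1/(91409 + s)) = 1/(1/(91409 - 540)) = 1/(1/90869) = 90869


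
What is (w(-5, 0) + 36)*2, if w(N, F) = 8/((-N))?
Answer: 376/5 ≈ 75.200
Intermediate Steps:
w(N, F) = -8/N (w(N, F) = 8*(-1/N) = -8/N)
(w(-5, 0) + 36)*2 = (-8/(-5) + 36)*2 = (-8*(-⅕) + 36)*2 = (8/5 + 36)*2 = (188/5)*2 = 376/5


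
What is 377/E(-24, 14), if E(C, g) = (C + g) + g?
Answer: 377/4 ≈ 94.250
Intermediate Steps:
E(C, g) = C + 2*g
377/E(-24, 14) = 377/(-24 + 2*14) = 377/(-24 + 28) = 377/4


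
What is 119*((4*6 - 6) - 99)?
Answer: -9639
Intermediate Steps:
119*((4*6 - 6) - 99) = 119*((24 - 6) - 99) = 119*(18 - 99) = 119*(-81) = -9639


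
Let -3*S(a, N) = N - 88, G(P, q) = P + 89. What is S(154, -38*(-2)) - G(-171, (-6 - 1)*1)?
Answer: 86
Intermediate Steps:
G(P, q) = 89 + P
S(a, N) = 88/3 - N/3 (S(a, N) = -(N - 88)/3 = -(-88 + N)/3 = 88/3 - N/3)
S(154, -38*(-2)) - G(-171, (-6 - 1)*1) = (88/3 - (-38)*(-2)/3) - (89 - 171) = (88/3 - ⅓*76) - 1*(-82) = (88/3 - 76/3) + 82 = 4 + 82 = 86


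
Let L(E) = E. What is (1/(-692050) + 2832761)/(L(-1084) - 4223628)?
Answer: -1960412250049/2923711939600 ≈ -0.67052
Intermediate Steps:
(1/(-692050) + 2832761)/(L(-1084) - 4223628) = (1/(-692050) + 2832761)/(-1084 - 4223628) = (-1/692050 + 2832761)/(-4224712) = (1960412250049/692050)*(-1/4224712) = -1960412250049/2923711939600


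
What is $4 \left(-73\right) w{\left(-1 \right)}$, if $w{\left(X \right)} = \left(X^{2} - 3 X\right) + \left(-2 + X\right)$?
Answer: $-292$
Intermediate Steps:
$w{\left(X \right)} = -2 + X^{2} - 2 X$
$4 \left(-73\right) w{\left(-1 \right)} = 4 \left(-73\right) \left(-2 + \left(-1\right)^{2} - -2\right) = - 292 \left(-2 + 1 + 2\right) = \left(-292\right) 1 = -292$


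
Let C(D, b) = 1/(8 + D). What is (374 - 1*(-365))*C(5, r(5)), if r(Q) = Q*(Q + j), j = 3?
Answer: 739/13 ≈ 56.846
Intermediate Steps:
r(Q) = Q*(3 + Q) (r(Q) = Q*(Q + 3) = Q*(3 + Q))
(374 - 1*(-365))*C(5, r(5)) = (374 - 1*(-365))/(8 + 5) = (374 + 365)/13 = 739*(1/13) = 739/13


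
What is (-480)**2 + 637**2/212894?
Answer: 49051183369/212894 ≈ 2.3040e+5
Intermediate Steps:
(-480)**2 + 637**2/212894 = 230400 + 405769*(1/212894) = 230400 + 405769/212894 = 49051183369/212894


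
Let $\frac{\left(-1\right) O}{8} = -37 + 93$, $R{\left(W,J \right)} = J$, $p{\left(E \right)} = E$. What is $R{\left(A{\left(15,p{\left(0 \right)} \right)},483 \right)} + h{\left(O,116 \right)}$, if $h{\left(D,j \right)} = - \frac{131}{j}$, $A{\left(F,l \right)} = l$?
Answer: $\frac{55897}{116} \approx 481.87$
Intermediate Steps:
$O = -448$ ($O = - 8 \left(-37 + 93\right) = \left(-8\right) 56 = -448$)
$R{\left(A{\left(15,p{\left(0 \right)} \right)},483 \right)} + h{\left(O,116 \right)} = 483 - \frac{131}{116} = \frac{55897}{116}$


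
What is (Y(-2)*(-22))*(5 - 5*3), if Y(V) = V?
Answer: -440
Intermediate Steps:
(Y(-2)*(-22))*(5 - 5*3) = (-2*(-22))*(5 - 5*3) = 44*(5 - 15) = 44*(-10) = -440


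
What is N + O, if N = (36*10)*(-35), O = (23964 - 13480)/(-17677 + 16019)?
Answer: -10450642/829 ≈ -12606.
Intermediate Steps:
O = -5242/829 (O = 10484/(-1658) = 10484*(-1/1658) = -5242/829 ≈ -6.3233)
N = -12600 (N = 360*(-35) = -12600)
N + O = -12600 - 5242/829 = -10450642/829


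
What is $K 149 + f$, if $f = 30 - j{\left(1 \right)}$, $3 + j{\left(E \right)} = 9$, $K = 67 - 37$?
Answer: $4494$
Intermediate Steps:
$K = 30$
$j{\left(E \right)} = 6$ ($j{\left(E \right)} = -3 + 9 = 6$)
$f = 24$ ($f = 30 - 6 = 24$)
$K 149 + f = 30 \cdot 149 + 24 = 4470 + 24 = 4494$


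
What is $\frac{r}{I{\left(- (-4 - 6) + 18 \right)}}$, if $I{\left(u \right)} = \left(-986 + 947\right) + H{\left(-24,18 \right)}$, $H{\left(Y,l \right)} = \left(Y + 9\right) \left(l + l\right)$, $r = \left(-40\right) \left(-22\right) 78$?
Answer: $- \frac{22880}{193} \approx -118.55$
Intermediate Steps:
$r = 68640$ ($r = 880 \cdot 78 = 68640$)
$H{\left(Y,l \right)} = 2 l \left(9 + Y\right)$ ($H{\left(Y,l \right)} = \left(9 + Y\right) 2 l = 2 l \left(9 + Y\right)$)
$I{\left(u \right)} = -579$ ($I{\left(u \right)} = \left(-986 + 947\right) + 2 \cdot 18 \left(9 - 24\right) = -39 + 2 \cdot 18 \left(-15\right) = -39 - 540 = -579$)
$\frac{r}{I{\left(- (-4 - 6) + 18 \right)}} = \frac{68640}{-579} = 68640 \left(- \frac{1}{579}\right) = - \frac{22880}{193}$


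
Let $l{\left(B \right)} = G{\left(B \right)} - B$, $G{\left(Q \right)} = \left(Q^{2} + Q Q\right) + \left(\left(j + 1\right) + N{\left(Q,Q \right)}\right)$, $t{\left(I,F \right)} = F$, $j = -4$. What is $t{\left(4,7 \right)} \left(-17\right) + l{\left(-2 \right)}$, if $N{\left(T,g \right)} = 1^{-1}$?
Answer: $-111$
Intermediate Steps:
$N{\left(T,g \right)} = 1$
$G{\left(Q \right)} = -2 + 2 Q^{2}$ ($G{\left(Q \right)} = \left(Q^{2} + Q Q\right) + \left(\left(-4 + 1\right) + 1\right) = \left(Q^{2} + Q^{2}\right) + \left(-3 + 1\right) = 2 Q^{2} - 2 = -2 + 2 Q^{2}$)
$l{\left(B \right)} = -2 - B + 2 B^{2}$ ($l{\left(B \right)} = \left(-2 + 2 B^{2}\right) - B = -2 - B + 2 B^{2}$)
$t{\left(4,7 \right)} \left(-17\right) + l{\left(-2 \right)} = 7 \left(-17\right) - -8 = -119 + \left(-2 + 2 + 2 \cdot 4\right) = -119 + \left(-2 + 2 + 8\right) = -119 + 8 = -111$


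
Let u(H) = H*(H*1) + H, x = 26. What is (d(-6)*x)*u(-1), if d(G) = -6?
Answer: 0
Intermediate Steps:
u(H) = H + H² (u(H) = H*H + H = H² + H = H + H²)
(d(-6)*x)*u(-1) = (-6*26)*(-(1 - 1)) = -(-156)*0 = -156*0 = 0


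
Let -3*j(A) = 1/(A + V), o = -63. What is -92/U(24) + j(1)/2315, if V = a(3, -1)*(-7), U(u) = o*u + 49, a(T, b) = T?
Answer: 12780263/203210700 ≈ 0.062892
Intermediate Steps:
U(u) = 49 - 63*u (U(u) = -63*u + 49 = 49 - 63*u)
V = -21 (V = 3*(-7) = -21)
j(A) = -1/(3*(-21 + A)) (j(A) = -1/(3*(A - 21)) = -1/(3*(-21 + A)))
-92/U(24) + j(1)/2315 = -92/(49 - 63*24) - 1/(-63 + 3*1)/2315 = -92/(49 - 1512) - 1/(-63 + 3)*(1/2315) = -92/(-1463) - 1/(-60)*(1/2315) = -92*(-1/1463) - 1*(-1/60)*(1/2315) = 92/1463 + (1/60)*(1/2315) = 92/1463 + 1/138900 = 12780263/203210700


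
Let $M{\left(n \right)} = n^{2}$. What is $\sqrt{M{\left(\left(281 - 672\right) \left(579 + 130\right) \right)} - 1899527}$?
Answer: $\sqrt{76848474434} \approx 2.7722 \cdot 10^{5}$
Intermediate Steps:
$\sqrt{M{\left(\left(281 - 672\right) \left(579 + 130\right) \right)} - 1899527} = \sqrt{\left(\left(281 - 672\right) \left(579 + 130\right)\right)^{2} - 1899527} = \sqrt{\left(\left(-391\right) 709\right)^{2} - 1899527} = \sqrt{\left(-277219\right)^{2} - 1899527} = \sqrt{76850373961 - 1899527} = \sqrt{76848474434}$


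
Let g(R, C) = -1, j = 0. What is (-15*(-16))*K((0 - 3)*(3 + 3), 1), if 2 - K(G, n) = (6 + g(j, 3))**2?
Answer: -5520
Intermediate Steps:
K(G, n) = -23 (K(G, n) = 2 - (6 - 1)**2 = 2 - 1*5**2 = 2 - 1*25 = 2 - 25 = -23)
(-15*(-16))*K((0 - 3)*(3 + 3), 1) = -15*(-16)*(-23) = 240*(-23) = -5520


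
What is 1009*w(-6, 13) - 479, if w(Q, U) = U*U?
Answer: 170042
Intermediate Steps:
w(Q, U) = U²
1009*w(-6, 13) - 479 = 1009*13² - 479 = 1009*169 - 479 = 170521 - 479 = 170042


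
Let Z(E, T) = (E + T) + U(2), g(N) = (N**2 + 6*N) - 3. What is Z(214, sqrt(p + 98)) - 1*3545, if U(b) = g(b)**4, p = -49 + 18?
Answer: 25230 + sqrt(67) ≈ 25238.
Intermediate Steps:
g(N) = -3 + N**2 + 6*N
p = -31
U(b) = (-3 + b**2 + 6*b)**4
Z(E, T) = 28561 + E + T (Z(E, T) = (E + T) + (-3 + 2**2 + 6*2)**4 = (E + T) + (-3 + 4 + 12)**4 = (E + T) + 13**4 = (E + T) + 28561 = 28561 + E + T)
Z(214, sqrt(p + 98)) - 1*3545 = (28561 + 214 + sqrt(-31 + 98)) - 1*3545 = (28561 + 214 + sqrt(67)) - 3545 = (28775 + sqrt(67)) - 3545 = 25230 + sqrt(67)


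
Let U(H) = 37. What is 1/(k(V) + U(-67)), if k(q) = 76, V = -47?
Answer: 1/113 ≈ 0.0088496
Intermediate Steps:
1/(k(V) + U(-67)) = 1/(76 + 37) = 1/113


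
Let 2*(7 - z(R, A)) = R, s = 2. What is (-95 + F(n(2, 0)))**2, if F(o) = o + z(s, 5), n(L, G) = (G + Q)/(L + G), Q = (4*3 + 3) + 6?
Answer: 24649/4 ≈ 6162.3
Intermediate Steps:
z(R, A) = 7 - R/2
Q = 21 (Q = (12 + 3) + 6 = 15 + 6 = 21)
n(L, G) = (21 + G)/(G + L) (n(L, G) = (G + 21)/(L + G) = (21 + G)/(G + L))
F(o) = 6 + o (F(o) = o + (7 - 1/2*2) = o + (7 - 1) = o + 6 = 6 + o)
(-95 + F(n(2, 0)))**2 = (-95 + (6 + (21 + 0)/(0 + 2)))**2 = (-95 + (6 + 21/2))**2 = (-95 + 33/2)**2 = (-157/2)**2 = 24649/4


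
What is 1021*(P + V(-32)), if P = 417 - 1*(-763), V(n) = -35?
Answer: 1169045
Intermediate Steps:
P = 1180 (P = 417 + 763 = 1180)
1021*(P + V(-32)) = 1021*(1180 - 35) = 1021*1145 = 1169045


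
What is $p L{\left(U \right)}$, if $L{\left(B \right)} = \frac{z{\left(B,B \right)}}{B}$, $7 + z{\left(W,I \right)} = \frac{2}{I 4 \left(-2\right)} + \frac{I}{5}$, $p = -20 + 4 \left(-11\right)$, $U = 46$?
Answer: $- \frac{8076}{2645} \approx -3.0533$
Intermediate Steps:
$p = -64$ ($p = -20 - 44 = -64$)
$z{\left(W,I \right)} = -7 - \frac{1}{4 I} + \frac{I}{5}$ ($z{\left(W,I \right)} = -7 + \left(\frac{2}{I 4 \left(-2\right)} + \frac{I}{5}\right) = -7 + \left(\frac{2}{4 I \left(-2\right)} + I \frac{1}{5}\right) = -7 + \left(\frac{2}{\left(-8\right) I} + \frac{I}{5}\right) = -7 + \left(2 \left(- \frac{1}{8 I}\right) + \frac{I}{5}\right) = -7 + \left(- \frac{1}{4 I} + \frac{I}{5}\right) = -7 - \frac{1}{4 I} + \frac{I}{5}$)
$L{\left(B \right)} = \frac{-7 - \frac{1}{4 B} + \frac{B}{5}}{B}$
$p L{\left(U \right)} = - 64 \left(\frac{1}{5} - \frac{7}{46} - \frac{1}{4 \cdot 2116}\right) = - 64 \left(\frac{1}{5} - \frac{7}{46} - \frac{1}{8464}\right) = \left(-64\right) \frac{2019}{42320} = - \frac{8076}{2645}$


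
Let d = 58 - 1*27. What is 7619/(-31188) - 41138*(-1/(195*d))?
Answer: 412318363/62843820 ≈ 6.5610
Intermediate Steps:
d = 31 (d = 58 - 27 = 31)
7619/(-31188) - 41138*(-1/(195*d)) = 7619/(-31188) - 41138/(31*(-195)) = 7619*(-1/31188) - 41138/(-6045) = -7619/31188 - 41138*(-1/6045) = -7619/31188 + 41138/6045 = 412318363/62843820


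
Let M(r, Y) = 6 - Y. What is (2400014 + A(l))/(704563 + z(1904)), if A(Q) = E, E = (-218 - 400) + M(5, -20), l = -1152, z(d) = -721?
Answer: 1199711/351921 ≈ 3.4090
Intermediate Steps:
E = -592 (E = (-218 - 400) + (6 - 1*(-20)) = -618 + (6 + 20) = -618 + 26 = -592)
A(Q) = -592
(2400014 + A(l))/(704563 + z(1904)) = (2400014 - 592)/(704563 - 721) = 2399422/703842 = 2399422*(1/703842) = 1199711/351921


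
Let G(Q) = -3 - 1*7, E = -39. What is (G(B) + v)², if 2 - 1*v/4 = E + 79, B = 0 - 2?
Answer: 26244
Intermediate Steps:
B = -2
v = -152 (v = 8 - 4*(-39 + 79) = 8 - 4*40 = 8 - 160 = -152)
G(Q) = -10 (G(Q) = -3 - 7 = -10)
(G(B) + v)² = (-10 - 152)² = (-162)² = 26244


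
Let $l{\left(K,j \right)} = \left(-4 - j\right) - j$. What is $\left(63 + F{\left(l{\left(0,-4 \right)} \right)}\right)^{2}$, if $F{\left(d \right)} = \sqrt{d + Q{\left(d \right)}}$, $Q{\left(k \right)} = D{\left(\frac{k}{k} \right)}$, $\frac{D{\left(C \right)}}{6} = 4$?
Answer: $3997 + 252 \sqrt{7} \approx 4663.7$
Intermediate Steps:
$D{\left(C \right)} = 24$ ($D{\left(C \right)} = 6 \cdot 4 = 24$)
$Q{\left(k \right)} = 24$
$l{\left(K,j \right)} = -4 - 2 j$
$F{\left(d \right)} = \sqrt{24 + d}$ ($F{\left(d \right)} = \sqrt{d + 24} = \sqrt{24 + d}$)
$\left(63 + F{\left(l{\left(0,-4 \right)} \right)}\right)^{2} = \left(63 + \sqrt{24 - -4}\right)^{2} = \left(63 + \sqrt{24 + \left(-4 + 8\right)}\right)^{2} = \left(63 + \sqrt{24 + 4}\right)^{2} = \left(63 + \sqrt{28}\right)^{2} = \left(63 + 2 \sqrt{7}\right)^{2}$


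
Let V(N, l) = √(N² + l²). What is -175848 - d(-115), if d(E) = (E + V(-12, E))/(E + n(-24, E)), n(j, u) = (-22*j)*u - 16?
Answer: -10700526763/60851 + √13369/60851 ≈ -1.7585e+5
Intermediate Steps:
n(j, u) = -16 - 22*j*u (n(j, u) = -22*j*u - 16 = -16 - 22*j*u)
d(E) = (E + √(144 + E²))/(-16 + 529*E) (d(E) = (E + √((-12)² + E²))/(E + (-16 - 22*(-24)*E)) = (E + √(144 + E²))/(E + (-16 + 528*E)) = (E + √(144 + E²))/(-16 + 529*E))
-175848 - d(-115) = -175848 - (-115 + √(144 + (-115)²))/(-16 + 529*(-115)) = -175848 - (-115 + √(144 + 13225))/(-16 - 60835) = -175848 - (-115 + √13369)/(-60851) = -175848 - (-1)*(-115 + √13369)/60851 = -175848 - (115/60851 - √13369/60851) = -175848 + (-115/60851 + √13369/60851) = -10700526763/60851 + √13369/60851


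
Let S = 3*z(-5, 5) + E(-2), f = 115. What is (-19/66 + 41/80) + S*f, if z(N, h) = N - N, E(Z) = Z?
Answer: -606607/2640 ≈ -229.78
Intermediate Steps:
z(N, h) = 0
S = -2 (S = 3*0 - 2 = 0 - 2 = -2)
(-19/66 + 41/80) + S*f = (-19/66 + 41/80) - 2*115 = (-19*1/66 + 41*(1/80)) - 230 = (-19/66 + 41/80) - 230 = 593/2640 - 230 = -606607/2640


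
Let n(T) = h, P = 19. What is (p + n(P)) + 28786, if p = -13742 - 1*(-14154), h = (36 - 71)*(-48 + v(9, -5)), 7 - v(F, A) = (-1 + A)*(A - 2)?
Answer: 32103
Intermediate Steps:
v(F, A) = 7 - (-1 + A)*(-2 + A) (v(F, A) = 7 - (-1 + A)*(A - 2) = 7 - (-1 + A)*(-2 + A))
h = 2905 (h = (36 - 71)*(-48 + (5 - 1*(-5)² + 3*(-5))) = -35*(-48 + (5 - 1*25 - 15)) = -35*(-48 + (5 - 25 - 15)) = -35*(-48 - 35) = -35*(-83) = 2905)
n(T) = 2905
p = 412 (p = -13742 + 14154 = 412)
(p + n(P)) + 28786 = (412 + 2905) + 28786 = 3317 + 28786 = 32103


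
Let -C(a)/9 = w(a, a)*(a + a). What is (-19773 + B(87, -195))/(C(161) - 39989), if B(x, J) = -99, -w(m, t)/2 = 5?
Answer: 19872/11009 ≈ 1.8051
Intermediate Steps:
w(m, t) = -10 (w(m, t) = -2*5 = -10)
C(a) = 180*a (C(a) = -(-90)*(a + a) = -(-90)*2*a = -(-180)*a = 180*a)
(-19773 + B(87, -195))/(C(161) - 39989) = (-19773 - 99)/(180*161 - 39989) = -19872/(28980 - 39989) = -19872/(-11009) = -19872*(-1/11009) = 19872/11009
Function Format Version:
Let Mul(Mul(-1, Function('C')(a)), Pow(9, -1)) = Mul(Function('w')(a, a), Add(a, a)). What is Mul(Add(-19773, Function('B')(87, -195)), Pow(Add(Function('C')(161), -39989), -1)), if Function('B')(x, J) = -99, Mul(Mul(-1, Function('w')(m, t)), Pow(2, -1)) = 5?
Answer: Rational(19872, 11009) ≈ 1.8051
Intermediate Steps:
Function('w')(m, t) = -10 (Function('w')(m, t) = Mul(-2, 5) = -10)
Function('C')(a) = Mul(180, a) (Function('C')(a) = Mul(-9, Mul(-10, Add(a, a))) = Mul(-9, Mul(-10, Mul(2, a))) = Mul(-9, Mul(-20, a)) = Mul(180, a))
Mul(Add(-19773, Function('B')(87, -195)), Pow(Add(Function('C')(161), -39989), -1)) = Mul(Add(-19773, -99), Pow(Add(Mul(180, 161), -39989), -1)) = Mul(-19872, Pow(Add(28980, -39989), -1)) = Mul(-19872, Pow(-11009, -1)) = Mul(-19872, Rational(-1, 11009)) = Rational(19872, 11009)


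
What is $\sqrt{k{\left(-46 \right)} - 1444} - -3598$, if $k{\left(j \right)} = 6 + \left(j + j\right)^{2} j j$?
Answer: $3598 + \sqrt{17908386} \approx 7829.8$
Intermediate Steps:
$k{\left(j \right)} = 6 + 4 j^{4}$ ($k{\left(j \right)} = 6 + \left(2 j\right)^{2} j^{2} = 6 + 4 j^{2} j^{2} = 6 + 4 j^{4}$)
$\sqrt{k{\left(-46 \right)} - 1444} - -3598 = \sqrt{\left(6 + 4 \left(-46\right)^{4}\right) - 1444} - -3598 = \sqrt{\left(6 + 4 \cdot 4477456\right) - 1444} + 3598 = \sqrt{\left(6 + 17909824\right) - 1444} + 3598 = \sqrt{17909830 - 1444} + 3598 = \sqrt{17908386} + 3598 = 3598 + \sqrt{17908386}$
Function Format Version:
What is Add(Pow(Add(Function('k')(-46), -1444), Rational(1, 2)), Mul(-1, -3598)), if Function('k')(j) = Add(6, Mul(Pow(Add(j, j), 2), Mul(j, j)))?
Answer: Add(3598, Pow(17908386, Rational(1, 2))) ≈ 7829.8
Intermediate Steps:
Function('k')(j) = Add(6, Mul(4, Pow(j, 4))) (Function('k')(j) = Add(6, Mul(Pow(Mul(2, j), 2), Pow(j, 2))) = Add(6, Mul(Mul(4, Pow(j, 2)), Pow(j, 2))) = Add(6, Mul(4, Pow(j, 4))))
Add(Pow(Add(Function('k')(-46), -1444), Rational(1, 2)), Mul(-1, -3598)) = Add(Pow(Add(Add(6, Mul(4, Pow(-46, 4))), -1444), Rational(1, 2)), Mul(-1, -3598)) = Add(Pow(Add(Add(6, Mul(4, 4477456)), -1444), Rational(1, 2)), 3598) = Add(Pow(Add(Add(6, 17909824), -1444), Rational(1, 2)), 3598) = Add(Pow(Add(17909830, -1444), Rational(1, 2)), 3598) = Add(Pow(17908386, Rational(1, 2)), 3598) = Add(3598, Pow(17908386, Rational(1, 2)))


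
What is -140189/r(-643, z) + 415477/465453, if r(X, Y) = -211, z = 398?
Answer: 65339056264/98210583 ≈ 665.30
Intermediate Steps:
-140189/r(-643, z) + 415477/465453 = -140189/(-211) + 415477/465453 = -140189*(-1/211) + 415477*(1/465453) = 140189/211 + 415477/465453 = 65339056264/98210583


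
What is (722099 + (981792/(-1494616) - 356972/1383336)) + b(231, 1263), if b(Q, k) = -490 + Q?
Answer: 46638838038667343/64611128718 ≈ 7.2184e+5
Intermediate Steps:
(722099 + (981792/(-1494616) - 356972/1383336)) + b(231, 1263) = (722099 + (981792/(-1494616) - 356972/1383336)) + (-490 + 231) = (722099 + (981792*(-1/1494616) - 356972*1/1383336)) - 259 = (722099 + (-122724/186827 - 89243/345834)) - 259 = (722099 - 59115133777/64611128718) - 259 = 46655572321005305/64611128718 - 259 = 46638838038667343/64611128718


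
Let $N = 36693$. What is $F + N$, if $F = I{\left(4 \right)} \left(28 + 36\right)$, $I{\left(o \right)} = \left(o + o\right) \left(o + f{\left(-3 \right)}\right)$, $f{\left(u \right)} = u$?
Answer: $37205$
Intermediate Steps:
$I{\left(o \right)} = 2 o \left(-3 + o\right)$ ($I{\left(o \right)} = \left(o + o\right) \left(o - 3\right) = 2 o \left(-3 + o\right)$)
$F = 512$ ($F = 2 \cdot 4 \left(-3 + 4\right) \left(28 + 36\right) = 2 \cdot 4 \cdot 1 \cdot 64 = 8 \cdot 64 = 512$)
$F + N = 512 + 36693 = 37205$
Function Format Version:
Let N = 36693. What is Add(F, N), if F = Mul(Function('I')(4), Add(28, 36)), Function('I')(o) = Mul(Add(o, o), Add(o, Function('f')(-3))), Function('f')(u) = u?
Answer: 37205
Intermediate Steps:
Function('I')(o) = Mul(2, o, Add(-3, o)) (Function('I')(o) = Mul(Add(o, o), Add(o, -3)) = Mul(Mul(2, o), Add(-3, o)) = Mul(2, o, Add(-3, o)))
F = 512 (F = Mul(Mul(2, 4, Add(-3, 4)), Add(28, 36)) = Mul(Mul(2, 4, 1), 64) = Mul(8, 64) = 512)
Add(F, N) = Add(512, 36693) = 37205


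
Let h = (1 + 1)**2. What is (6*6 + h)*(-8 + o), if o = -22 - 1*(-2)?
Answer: -1120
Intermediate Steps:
h = 4 (h = 2**2 = 4)
o = -20 (o = -22 + 2 = -20)
(6*6 + h)*(-8 + o) = (6*6 + 4)*(-8 - 20) = (36 + 4)*(-28) = 40*(-28) = -1120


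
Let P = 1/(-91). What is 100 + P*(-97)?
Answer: 9197/91 ≈ 101.07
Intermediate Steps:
P = -1/91 ≈ -0.010989
100 + P*(-97) = 100 - 1/91*(-97) = 100 + 97/91 = 9197/91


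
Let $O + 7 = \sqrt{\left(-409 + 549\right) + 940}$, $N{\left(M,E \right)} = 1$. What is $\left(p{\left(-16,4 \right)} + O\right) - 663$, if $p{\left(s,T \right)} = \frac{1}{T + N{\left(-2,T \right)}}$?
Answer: $- \frac{3349}{5} + 6 \sqrt{30} \approx -636.94$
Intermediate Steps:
$p{\left(s,T \right)} = \frac{1}{1 + T}$ ($p{\left(s,T \right)} = \frac{1}{T + 1} = \frac{1}{1 + T}$)
$O = -7 + 6 \sqrt{30}$ ($O = -7 + \sqrt{\left(-409 + 549\right) + 940} = -7 + \sqrt{140 + 940} = -7 + \sqrt{1080} = -7 + 6 \sqrt{30} \approx 25.863$)
$\left(p{\left(-16,4 \right)} + O\right) - 663 = \left(\frac{1}{1 + 4} - \left(7 - 6 \sqrt{30}\right)\right) - 663 = \left(\frac{1}{5} - \left(7 - 6 \sqrt{30}\right)\right) - 663 = \left(- \frac{34}{5} + 6 \sqrt{30}\right) - 663 = - \frac{3349}{5} + 6 \sqrt{30}$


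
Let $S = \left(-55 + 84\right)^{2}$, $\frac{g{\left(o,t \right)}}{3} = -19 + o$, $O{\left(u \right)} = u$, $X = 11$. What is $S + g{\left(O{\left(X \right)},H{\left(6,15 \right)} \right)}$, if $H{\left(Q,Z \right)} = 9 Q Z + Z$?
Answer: $817$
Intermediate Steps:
$H{\left(Q,Z \right)} = Z + 9 Q Z$ ($H{\left(Q,Z \right)} = 9 Q Z + Z = Z + 9 Q Z$)
$g{\left(o,t \right)} = -57 + 3 o$ ($g{\left(o,t \right)} = 3 \left(-19 + o\right) = -57 + 3 o$)
$S = 841$ ($S = 29^{2} = 841$)
$S + g{\left(O{\left(X \right)},H{\left(6,15 \right)} \right)} = 841 + \left(-57 + 3 \cdot 11\right) = 841 + \left(-57 + 33\right) = 841 - 24 = 817$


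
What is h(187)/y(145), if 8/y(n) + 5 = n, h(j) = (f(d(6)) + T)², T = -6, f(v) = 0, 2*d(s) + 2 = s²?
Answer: 630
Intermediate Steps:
d(s) = -1 + s²/2
h(j) = 36 (h(j) = (0 - 6)² = (-6)² = 36)
y(n) = 8/(-5 + n)
h(187)/y(145) = 36/((8/(-5 + 145))) = 36/((8/140)) = 36/((8*(1/140))) = 36/(2/35) = 36*(35/2) = 630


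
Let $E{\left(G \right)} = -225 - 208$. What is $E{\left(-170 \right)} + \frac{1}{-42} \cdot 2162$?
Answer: $- \frac{10174}{21} \approx -484.48$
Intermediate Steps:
$E{\left(G \right)} = -433$ ($E{\left(G \right)} = -225 - 208 = -433$)
$E{\left(-170 \right)} + \frac{1}{-42} \cdot 2162 = -433 + \frac{1}{-42} \cdot 2162 = -433 - \frac{1081}{21} = - \frac{10174}{21}$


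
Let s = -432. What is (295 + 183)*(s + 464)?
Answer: 15296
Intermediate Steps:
(295 + 183)*(s + 464) = (295 + 183)*(-432 + 464) = 478*32 = 15296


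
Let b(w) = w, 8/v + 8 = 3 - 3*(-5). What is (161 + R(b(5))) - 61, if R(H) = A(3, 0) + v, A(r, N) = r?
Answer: 519/5 ≈ 103.80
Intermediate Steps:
v = ⅘ (v = 8/(-8 + (3 - 3*(-5))) = 8/(-8 + (3 + 15)) = 8/(-8 + 18) = 8/10 = 8*(⅒) = ⅘ ≈ 0.80000)
R(H) = 19/5 (R(H) = 3 + ⅘ = 19/5)
(161 + R(b(5))) - 61 = (161 + 19/5) - 61 = 824/5 - 61 = 519/5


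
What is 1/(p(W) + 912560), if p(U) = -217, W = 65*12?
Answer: 1/912343 ≈ 1.0961e-6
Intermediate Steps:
W = 780
1/(p(W) + 912560) = 1/(-217 + 912560) = 1/912343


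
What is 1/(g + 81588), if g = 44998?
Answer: 1/126586 ≈ 7.8998e-6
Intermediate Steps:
1/(g + 81588) = 1/(44998 + 81588) = 1/126586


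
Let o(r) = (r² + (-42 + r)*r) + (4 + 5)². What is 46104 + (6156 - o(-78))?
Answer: 36735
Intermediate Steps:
o(r) = 81 + r² + r*(-42 + r) (o(r) = (r² + r*(-42 + r)) + 9² = (r² + r*(-42 + r)) + 81 = 81 + r² + r*(-42 + r))
46104 + (6156 - o(-78)) = 46104 + (6156 - (81 - 42*(-78) + 2*(-78)²)) = 46104 + (6156 - (81 + 3276 + 2*6084)) = 46104 + (6156 - (81 + 3276 + 12168)) = 46104 + (6156 - 1*15525) = 46104 + (6156 - 15525) = 46104 - 9369 = 36735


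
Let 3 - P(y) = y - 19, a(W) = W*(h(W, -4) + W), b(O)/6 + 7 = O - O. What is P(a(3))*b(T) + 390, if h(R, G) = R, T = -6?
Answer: 222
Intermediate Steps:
b(O) = -42 (b(O) = -42 + 6*(O - O) = -42 + 6*0 = -42 + 0 = -42)
a(W) = 2*W² (a(W) = W*(W + W) = W*(2*W) = 2*W²)
P(y) = 22 - y (P(y) = 3 - (y - 19) = 3 - (-19 + y) = 3 + (19 - y) = 22 - y)
P(a(3))*b(T) + 390 = (22 - 2*3²)*(-42) + 390 = (22 - 2*9)*(-42) + 390 = (22 - 1*18)*(-42) + 390 = (22 - 18)*(-42) + 390 = 4*(-42) + 390 = -168 + 390 = 222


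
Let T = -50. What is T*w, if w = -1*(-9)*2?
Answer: -900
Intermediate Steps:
w = 18 (w = 9*2 = 18)
T*w = -50*18 = -900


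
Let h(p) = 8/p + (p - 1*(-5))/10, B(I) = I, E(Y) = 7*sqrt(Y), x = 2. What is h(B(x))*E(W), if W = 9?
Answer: 987/10 ≈ 98.700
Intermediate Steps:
h(p) = 1/2 + 8/p + p/10 (h(p) = 8/p + (p + 5)*(1/10) = 8/p + (5 + p)*(1/10) = 8/p + (1/2 + p/10) = 1/2 + 8/p + p/10)
h(B(x))*E(W) = ((1/10)*(80 + 2*(5 + 2))/2)*(7*sqrt(9)) = ((1/10)*(1/2)*(80 + 2*7))*(7*3) = ((1/10)*(1/2)*(80 + 14))*21 = ((1/10)*(1/2)*94)*21 = (47/10)*21 = 987/10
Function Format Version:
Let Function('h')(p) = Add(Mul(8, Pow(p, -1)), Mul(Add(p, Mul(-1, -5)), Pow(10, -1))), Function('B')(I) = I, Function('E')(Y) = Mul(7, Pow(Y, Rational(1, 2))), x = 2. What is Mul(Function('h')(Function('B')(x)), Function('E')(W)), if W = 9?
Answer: Rational(987, 10) ≈ 98.700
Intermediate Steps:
Function('h')(p) = Add(Rational(1, 2), Mul(8, Pow(p, -1)), Mul(Rational(1, 10), p)) (Function('h')(p) = Add(Mul(8, Pow(p, -1)), Mul(Add(p, 5), Rational(1, 10))) = Add(Mul(8, Pow(p, -1)), Mul(Add(5, p), Rational(1, 10))) = Add(Mul(8, Pow(p, -1)), Add(Rational(1, 2), Mul(Rational(1, 10), p))) = Add(Rational(1, 2), Mul(8, Pow(p, -1)), Mul(Rational(1, 10), p)))
Mul(Function('h')(Function('B')(x)), Function('E')(W)) = Mul(Mul(Rational(1, 10), Pow(2, -1), Add(80, Mul(2, Add(5, 2)))), Mul(7, Pow(9, Rational(1, 2)))) = Mul(Mul(Rational(1, 10), Rational(1, 2), Add(80, Mul(2, 7))), Mul(7, 3)) = Mul(Mul(Rational(1, 10), Rational(1, 2), Add(80, 14)), 21) = Mul(Mul(Rational(1, 10), Rational(1, 2), 94), 21) = Mul(Rational(47, 10), 21) = Rational(987, 10)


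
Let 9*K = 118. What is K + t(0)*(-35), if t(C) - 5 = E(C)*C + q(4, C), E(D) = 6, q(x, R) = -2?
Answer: -827/9 ≈ -91.889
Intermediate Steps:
K = 118/9 (K = (⅑)*118 = 118/9 ≈ 13.111)
t(C) = 3 + 6*C (t(C) = 5 + (6*C - 2) = 5 + (-2 + 6*C) = 3 + 6*C)
K + t(0)*(-35) = 118/9 + (3 + 6*0)*(-35) = 118/9 + (3 + 0)*(-35) = 118/9 + 3*(-35) = 118/9 - 105 = -827/9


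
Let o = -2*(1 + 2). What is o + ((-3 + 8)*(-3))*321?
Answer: -4821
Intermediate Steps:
o = -6 (o = -2*3 = -6)
o + ((-3 + 8)*(-3))*321 = -6 + ((-3 + 8)*(-3))*321 = -6 + (5*(-3))*321 = -6 - 15*321 = -6 - 4815 = -4821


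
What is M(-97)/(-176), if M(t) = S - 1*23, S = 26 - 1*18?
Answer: 15/176 ≈ 0.085227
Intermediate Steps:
S = 8 (S = 26 - 18 = 8)
M(t) = -15 (M(t) = 8 - 1*23 = 8 - 23 = -15)
M(-97)/(-176) = -15/(-176) = -15*(-1/176) = 15/176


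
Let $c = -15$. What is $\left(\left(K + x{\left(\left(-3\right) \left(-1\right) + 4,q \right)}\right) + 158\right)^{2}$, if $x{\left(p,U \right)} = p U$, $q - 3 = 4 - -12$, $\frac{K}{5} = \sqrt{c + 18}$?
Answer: $84756 + 2910 \sqrt{3} \approx 89796.0$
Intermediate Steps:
$K = 5 \sqrt{3}$ ($K = 5 \sqrt{-15 + 18} = 5 \sqrt{3} \approx 8.6602$)
$q = 19$ ($q = 3 + \left(4 - -12\right) = 3 + \left(4 + 12\right) = 3 + 16 = 19$)
$x{\left(p,U \right)} = U p$
$\left(\left(K + x{\left(\left(-3\right) \left(-1\right) + 4,q \right)}\right) + 158\right)^{2} = \left(\left(5 \sqrt{3} + 19 \left(\left(-3\right) \left(-1\right) + 4\right)\right) + 158\right)^{2} = \left(\left(5 \sqrt{3} + 19 \left(3 + 4\right)\right) + 158\right)^{2} = \left(\left(5 \sqrt{3} + 19 \cdot 7\right) + 158\right)^{2} = \left(\left(5 \sqrt{3} + 133\right) + 158\right)^{2} = \left(\left(133 + 5 \sqrt{3}\right) + 158\right)^{2} = \left(291 + 5 \sqrt{3}\right)^{2}$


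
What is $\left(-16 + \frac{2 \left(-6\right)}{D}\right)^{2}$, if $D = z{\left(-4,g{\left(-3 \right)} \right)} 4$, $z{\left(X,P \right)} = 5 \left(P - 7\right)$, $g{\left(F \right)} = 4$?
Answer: $\frac{6241}{25} \approx 249.64$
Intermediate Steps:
$z{\left(X,P \right)} = -35 + 5 P$ ($z{\left(X,P \right)} = 5 \left(P - 7\right) = 5 \left(-7 + P\right) = -35 + 5 P$)
$D = -60$ ($D = \left(-35 + 5 \cdot 4\right) 4 = \left(-35 + 20\right) 4 = \left(-15\right) 4 = -60$)
$\left(-16 + \frac{2 \left(-6\right)}{D}\right)^{2} = \left(-16 + \frac{2 \left(-6\right)}{-60}\right)^{2} = \left(-16 - - \frac{1}{5}\right)^{2} = \left(-16 + \frac{1}{5}\right)^{2} = \left(- \frac{79}{5}\right)^{2} = \frac{6241}{25}$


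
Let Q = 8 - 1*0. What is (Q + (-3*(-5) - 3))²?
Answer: 400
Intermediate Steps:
Q = 8 (Q = 8 + 0 = 8)
(Q + (-3*(-5) - 3))² = (8 + (-3*(-5) - 3))² = (8 + (15 - 3))² = (8 + 12)² = 20² = 400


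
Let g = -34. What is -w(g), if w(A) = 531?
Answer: -531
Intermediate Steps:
-w(g) = -1*531 = -531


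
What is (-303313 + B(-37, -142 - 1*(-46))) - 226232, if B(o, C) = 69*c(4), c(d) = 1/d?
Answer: -2118111/4 ≈ -5.2953e+5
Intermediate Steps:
c(d) = 1/d
B(o, C) = 69/4
(-303313 + B(-37, -142 - 1*(-46))) - 226232 = (-303313 + 69/4) - 226232 = -1213183/4 - 226232 = -2118111/4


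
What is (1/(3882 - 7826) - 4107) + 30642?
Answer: 104654039/3944 ≈ 26535.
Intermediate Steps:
(1/(3882 - 7826) - 4107) + 30642 = (1/(-3944) - 4107) + 30642 = (-1/3944 - 4107) + 30642 = -16198009/3944 + 30642 = 104654039/3944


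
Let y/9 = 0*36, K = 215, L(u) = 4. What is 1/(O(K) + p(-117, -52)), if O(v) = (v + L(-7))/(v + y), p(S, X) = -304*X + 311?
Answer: 215/3465804 ≈ 6.2035e-5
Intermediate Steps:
p(S, X) = 311 - 304*X
y = 0 (y = 9*(0*36) = 9*0 = 0)
O(v) = (4 + v)/v (O(v) = (v + 4)/(v + 0) = (4 + v)/v)
1/(O(K) + p(-117, -52)) = 1/((4 + 215)/215 + (311 - 304*(-52))) = 1/((1/215)*219 + (311 + 15808)) = 1/(219/215 + 16119) = 1/(3465804/215) = 215/3465804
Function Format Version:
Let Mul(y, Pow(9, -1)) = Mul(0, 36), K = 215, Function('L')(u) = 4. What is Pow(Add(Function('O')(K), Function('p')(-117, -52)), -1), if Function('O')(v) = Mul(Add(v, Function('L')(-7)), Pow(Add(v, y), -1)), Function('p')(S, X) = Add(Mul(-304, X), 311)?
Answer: Rational(215, 3465804) ≈ 6.2035e-5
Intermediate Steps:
Function('p')(S, X) = Add(311, Mul(-304, X))
y = 0 (y = Mul(9, Mul(0, 36)) = Mul(9, 0) = 0)
Function('O')(v) = Mul(Pow(v, -1), Add(4, v)) (Function('O')(v) = Mul(Add(v, 4), Pow(Add(v, 0), -1)) = Mul(Add(4, v), Pow(v, -1)) = Mul(Pow(v, -1), Add(4, v)))
Pow(Add(Function('O')(K), Function('p')(-117, -52)), -1) = Pow(Add(Mul(Pow(215, -1), Add(4, 215)), Add(311, Mul(-304, -52))), -1) = Pow(Add(Mul(Rational(1, 215), 219), Add(311, 15808)), -1) = Pow(Add(Rational(219, 215), 16119), -1) = Pow(Rational(3465804, 215), -1) = Rational(215, 3465804)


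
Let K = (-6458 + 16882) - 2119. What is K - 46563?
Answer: -38258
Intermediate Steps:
K = 8305 (K = 10424 - 2119 = 8305)
K - 46563 = 8305 - 46563 = -38258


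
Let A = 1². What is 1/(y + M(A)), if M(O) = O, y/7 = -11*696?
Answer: -1/53591 ≈ -1.8660e-5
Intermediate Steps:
y = -53592 (y = 7*(-11*696) = 7*(-7656) = -53592)
A = 1
1/(y + M(A)) = 1/(-53592 + 1) = 1/(-53591) = -1/53591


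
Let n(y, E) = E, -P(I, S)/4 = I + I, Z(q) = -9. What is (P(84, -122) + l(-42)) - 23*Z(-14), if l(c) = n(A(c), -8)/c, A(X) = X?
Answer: -9761/21 ≈ -464.81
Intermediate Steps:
P(I, S) = -8*I (P(I, S) = -4*(I + I) = -8*I)
l(c) = -8/c
(P(84, -122) + l(-42)) - 23*Z(-14) = (-8*84 - 8/(-42)) - 23*(-9) = (-672 - 8*(-1/42)) + 207 = (-672 + 4/21) + 207 = -14108/21 + 207 = -9761/21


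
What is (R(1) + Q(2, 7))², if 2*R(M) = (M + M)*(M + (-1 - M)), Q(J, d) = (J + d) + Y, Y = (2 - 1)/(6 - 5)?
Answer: 81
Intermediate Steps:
Y = 1 (Y = 1/1 = 1*1 = 1)
Q(J, d) = 1 + J + d (Q(J, d) = (J + d) + 1 = 1 + J + d)
R(M) = -M (R(M) = ((M + M)*(M + (-1 - M)))/2 = ((2*M)*(-1))/2 = (-2*M)/2 = -M)
(R(1) + Q(2, 7))² = (-1*1 + (1 + 2 + 7))² = (-1 + 10)² = 9² = 81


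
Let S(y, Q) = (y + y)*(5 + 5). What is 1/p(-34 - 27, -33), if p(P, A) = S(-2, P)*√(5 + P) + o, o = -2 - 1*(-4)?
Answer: 1/44802 + 20*I*√14/22401 ≈ 2.232e-5 + 0.0033406*I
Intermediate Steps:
S(y, Q) = 20*y (S(y, Q) = (2*y)*10 = 20*y)
o = 2 (o = -2 + 4 = 2)
p(P, A) = 2 - 40*√(5 + P) (p(P, A) = (20*(-2))*√(5 + P) + 2 = -40*√(5 + P) + 2 = 2 - 40*√(5 + P))
1/p(-34 - 27, -33) = 1/(2 - 40*√(5 + (-34 - 27))) = 1/(2 - 40*√(5 - 61)) = 1/(2 - 80*I*√14)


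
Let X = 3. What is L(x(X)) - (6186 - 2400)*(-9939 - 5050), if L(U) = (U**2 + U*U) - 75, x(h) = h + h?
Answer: 56748351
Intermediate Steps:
x(h) = 2*h
L(U) = -75 + 2*U**2 (L(U) = (U**2 + U**2) - 75 = 2*U**2 - 75 = -75 + 2*U**2)
L(x(X)) - (6186 - 2400)*(-9939 - 5050) = (-75 + 2*(2*3)**2) - (6186 - 2400)*(-9939 - 5050) = (-75 + 2*6**2) - 3786*(-14989) = (-75 + 2*36) - 1*(-56748354) = (-75 + 72) + 56748354 = -3 + 56748354 = 56748351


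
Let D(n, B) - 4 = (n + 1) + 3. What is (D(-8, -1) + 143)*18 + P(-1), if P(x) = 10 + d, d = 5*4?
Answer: 2604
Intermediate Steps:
d = 20
D(n, B) = 8 + n (D(n, B) = 4 + ((n + 1) + 3) = 4 + ((1 + n) + 3) = 4 + (4 + n) = 8 + n)
P(x) = 30 (P(x) = 10 + 20 = 30)
(D(-8, -1) + 143)*18 + P(-1) = ((8 - 8) + 143)*18 + 30 = (0 + 143)*18 + 30 = 143*18 + 30 = 2574 + 30 = 2604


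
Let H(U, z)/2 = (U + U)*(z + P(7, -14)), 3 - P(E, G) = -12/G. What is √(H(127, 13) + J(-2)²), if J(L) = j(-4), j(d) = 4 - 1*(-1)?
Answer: √378161/7 ≈ 87.850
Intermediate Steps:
P(E, G) = 3 + 12/G (P(E, G) = 3 - (-12)/G = 3 + 12/G)
j(d) = 5 (j(d) = 4 + 1 = 5)
H(U, z) = 4*U*(15/7 + z) (H(U, z) = 2*((U + U)*(z + (3 + 12/(-14)))) = 2*((2*U)*(z + (3 + 12*(-1/14)))) = 2*((2*U)*(z + (3 - 6/7))) = 2*((2*U)*(z + 15/7)) = 2*((2*U)*(15/7 + z)) = 2*(2*U*(15/7 + z)) = 4*U*(15/7 + z))
J(L) = 5
√(H(127, 13) + J(-2)²) = √((4/7)*127*(15 + 7*13) + 5²) = √((4/7)*127*(15 + 91) + 25) = √((4/7)*127*106 + 25) = √(53848/7 + 25) = √(54023/7) = √378161/7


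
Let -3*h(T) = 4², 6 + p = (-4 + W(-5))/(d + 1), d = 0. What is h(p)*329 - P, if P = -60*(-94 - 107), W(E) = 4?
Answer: -41444/3 ≈ -13815.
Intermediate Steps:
P = 12060 (P = -60*(-201) = 12060)
p = -6 (p = -6 + (-4 + 4)/(0 + 1) = -6 + 0/1 = -6 + 0*1 = -6 + 0 = -6)
h(T) = -16/3 (h(T) = -⅓*4² = -⅓*16 = -16/3)
h(p)*329 - P = -16/3*329 - 1*12060 = -5264/3 - 12060 = -41444/3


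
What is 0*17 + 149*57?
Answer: 8493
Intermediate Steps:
0*17 + 149*57 = 0 + 8493 = 8493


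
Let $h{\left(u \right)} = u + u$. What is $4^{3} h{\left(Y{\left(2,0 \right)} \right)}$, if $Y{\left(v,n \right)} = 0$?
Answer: $0$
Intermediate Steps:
$h{\left(u \right)} = 2 u$
$4^{3} h{\left(Y{\left(2,0 \right)} \right)} = 4^{3} \cdot 2 \cdot 0 = 64 \cdot 0 = 0$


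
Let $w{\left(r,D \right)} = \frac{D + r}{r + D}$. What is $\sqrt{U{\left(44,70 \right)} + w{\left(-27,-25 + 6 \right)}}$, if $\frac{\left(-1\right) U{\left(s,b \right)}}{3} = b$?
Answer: $i \sqrt{209} \approx 14.457 i$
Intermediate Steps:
$w{\left(r,D \right)} = 1$ ($w{\left(r,D \right)} = \frac{D + r}{D + r} = 1$)
$U{\left(s,b \right)} = - 3 b$
$\sqrt{U{\left(44,70 \right)} + w{\left(-27,-25 + 6 \right)}} = \sqrt{\left(-3\right) 70 + 1} = \sqrt{-210 + 1} = \sqrt{-209} = i \sqrt{209}$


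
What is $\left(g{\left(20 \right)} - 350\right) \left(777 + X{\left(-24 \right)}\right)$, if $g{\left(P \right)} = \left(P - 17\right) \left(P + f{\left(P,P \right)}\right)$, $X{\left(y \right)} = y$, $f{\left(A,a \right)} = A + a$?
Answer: $-128010$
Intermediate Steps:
$g{\left(P \right)} = 3 P \left(-17 + P\right)$ ($g{\left(P \right)} = \left(P - 17\right) \left(P + \left(P + P\right)\right) = \left(-17 + P\right) \left(P + 2 P\right) = \left(-17 + P\right) 3 P = 3 P \left(-17 + P\right)$)
$\left(g{\left(20 \right)} - 350\right) \left(777 + X{\left(-24 \right)}\right) = \left(3 \cdot 20 \left(-17 + 20\right) - 350\right) \left(777 - 24\right) = \left(3 \cdot 20 \cdot 3 - 350\right) 753 = \left(180 - 350\right) 753 = \left(-170\right) 753 = -128010$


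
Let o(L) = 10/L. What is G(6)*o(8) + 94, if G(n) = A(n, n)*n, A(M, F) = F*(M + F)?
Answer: 634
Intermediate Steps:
A(M, F) = F*(F + M)
G(n) = 2*n³ (G(n) = (n*(n + n))*n = (n*(2*n))*n = (2*n²)*n = 2*n³)
G(6)*o(8) + 94 = (2*6³)*(10/8) + 94 = (2*216)*(10*(⅛)) + 94 = 432*(5/4) + 94 = 540 + 94 = 634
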